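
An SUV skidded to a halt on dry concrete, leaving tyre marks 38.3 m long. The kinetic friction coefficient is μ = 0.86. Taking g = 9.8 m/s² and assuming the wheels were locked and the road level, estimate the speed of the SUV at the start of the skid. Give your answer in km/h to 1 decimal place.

Initial speed ≈ 91.5 km/h

Deceleration a = μg = 0.86 × 9.8 = 8.428 m/s².
v = √(2a·d) = √(2 × 8.428 × 38.3) = √645.585 = 25.4084 m/s.
= 25.4084 × 3.6 = 91.470 km/h.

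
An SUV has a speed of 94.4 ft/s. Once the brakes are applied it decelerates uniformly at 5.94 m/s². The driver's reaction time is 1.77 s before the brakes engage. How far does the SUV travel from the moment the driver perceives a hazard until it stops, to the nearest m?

Total stopping distance ≈ 121 m

94.4 ft/s × 0.3048 = 28.7731 m/s.
Reaction distance = v·t_r = 28.7731 × 1.77 = 50.928 m.
Braking distance = v²/(2a) = 28.7731² / (2 × 5.940) = 827.891 / 11.880 = 69.688 m.
Total = 50.928 + 69.688 = 120.616 m.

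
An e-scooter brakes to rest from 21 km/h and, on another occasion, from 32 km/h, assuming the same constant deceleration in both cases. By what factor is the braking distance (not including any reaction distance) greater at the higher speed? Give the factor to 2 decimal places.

Braking distance d = v²/(2a), so with a fixed, d ∝ v².
Factor = (32/21)² = 1.5238² = 2.3220.

Factor ≈ 2.32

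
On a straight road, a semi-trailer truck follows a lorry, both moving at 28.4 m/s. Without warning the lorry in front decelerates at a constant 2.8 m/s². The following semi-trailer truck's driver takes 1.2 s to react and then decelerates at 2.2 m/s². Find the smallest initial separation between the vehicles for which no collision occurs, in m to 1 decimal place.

Minimum gap ≈ 73.4 m

Leader travels v²/(2a_L) = 806.560 / 5.600 = 144.029 m before stopping.
Follower covers v·t_r = 28.4000 × 1.2 = 34.080 m while reacting, then v²/(2a_F) = 806.560 / 4.400 = 183.309 m while braking, for a total of 34.080 + 183.309 = 217.389 m.
Since a_F ≤ a_L and the follower starts braking later, the follower is never slower than the leader, so the closest approach is when both have stopped.
Minimum gap = 217.389 − 144.029 = 73.360 m.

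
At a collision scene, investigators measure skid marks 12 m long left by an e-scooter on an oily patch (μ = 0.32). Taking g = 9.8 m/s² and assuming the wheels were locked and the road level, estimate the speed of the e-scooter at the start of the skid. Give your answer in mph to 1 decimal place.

Initial speed ≈ 19.4 mph

Deceleration a = μg = 0.32 × 9.8 = 3.136 m/s².
v = √(2a·d) = √(2 × 3.136 × 12) = √75.264 = 8.6755 m/s.
= 8.6755 ÷ 0.44704 = 19.407 mph.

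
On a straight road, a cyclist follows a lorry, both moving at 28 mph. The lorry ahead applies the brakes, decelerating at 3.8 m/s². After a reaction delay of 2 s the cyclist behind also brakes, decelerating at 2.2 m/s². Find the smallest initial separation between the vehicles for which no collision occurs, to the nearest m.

28 mph × 0.44704 = 12.5171 m/s.
Leader travels v²/(2a_L) = 156.678 / 7.600 = 20.616 m before stopping.
Follower covers v·t_r = 12.5171 × 2 = 25.034 m while reacting, then v²/(2a_F) = 156.678 / 4.400 = 35.609 m while braking, for a total of 25.034 + 35.609 = 60.643 m.
Since a_F ≤ a_L and the follower starts braking later, the follower is never slower than the leader, so the closest approach is when both have stopped.
Minimum gap = 60.643 − 20.616 = 40.027 m.

Minimum gap ≈ 40 m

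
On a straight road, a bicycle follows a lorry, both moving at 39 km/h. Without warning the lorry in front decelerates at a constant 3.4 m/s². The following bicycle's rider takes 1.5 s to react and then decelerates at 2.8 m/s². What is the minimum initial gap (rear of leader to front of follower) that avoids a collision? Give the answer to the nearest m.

Minimum gap ≈ 20 m

39 km/h ÷ 3.6 = 10.8333 m/s.
Leader travels v²/(2a_L) = 117.360 / 6.800 = 17.259 m before stopping.
Follower covers v·t_r = 10.8333 × 1.5 = 16.250 m while reacting, then v²/(2a_F) = 117.360 / 5.600 = 20.957 m while braking, for a total of 16.250 + 20.957 = 37.207 m.
Since a_F ≤ a_L and the follower starts braking later, the follower is never slower than the leader, so the closest approach is when both have stopped.
Minimum gap = 37.207 − 17.259 = 19.948 m.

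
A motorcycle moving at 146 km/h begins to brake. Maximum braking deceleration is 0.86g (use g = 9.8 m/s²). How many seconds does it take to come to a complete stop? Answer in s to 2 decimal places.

Braking time ≈ 4.81 s

146 km/h ÷ 3.6 = 40.5556 m/s.
a = 0.86 × 9.8 = 8.428 m/s².
Braking time = v/a = 40.5556 / 8.428 = 4.812 s.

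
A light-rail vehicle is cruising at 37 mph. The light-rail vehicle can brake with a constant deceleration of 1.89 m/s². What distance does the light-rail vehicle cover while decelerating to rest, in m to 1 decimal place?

Braking distance ≈ 72.4 m

37 mph × 0.44704 = 16.5405 m/s.
Braking distance = v²/(2a) = 16.5405² / (2 × 1.890) = 273.588 / 3.780 = 72.378 m.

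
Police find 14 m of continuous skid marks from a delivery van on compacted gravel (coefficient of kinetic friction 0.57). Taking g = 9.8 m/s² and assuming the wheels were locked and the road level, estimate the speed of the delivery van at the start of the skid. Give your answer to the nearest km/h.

Initial speed ≈ 45 km/h

Deceleration a = μg = 0.57 × 9.8 = 5.586 m/s².
v = √(2a·d) = √(2 × 5.586 × 14) = √156.408 = 12.5063 m/s.
= 12.5063 × 3.6 = 45.023 km/h.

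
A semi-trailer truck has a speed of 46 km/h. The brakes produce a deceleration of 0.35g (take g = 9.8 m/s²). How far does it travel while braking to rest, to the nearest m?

46 km/h ÷ 3.6 = 12.7778 m/s.
a = 0.35 × 9.8 = 3.430 m/s².
Braking distance = v²/(2a) = 12.7778² / (2 × 3.430) = 163.272 / 6.860 = 23.801 m.

Braking distance ≈ 24 m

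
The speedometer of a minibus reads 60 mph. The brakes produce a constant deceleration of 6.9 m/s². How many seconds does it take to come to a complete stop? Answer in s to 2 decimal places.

60 mph × 0.44704 = 26.8224 m/s.
Braking time = v/a = 26.8224 / 6.900 = 3.887 s.

Braking time ≈ 3.89 s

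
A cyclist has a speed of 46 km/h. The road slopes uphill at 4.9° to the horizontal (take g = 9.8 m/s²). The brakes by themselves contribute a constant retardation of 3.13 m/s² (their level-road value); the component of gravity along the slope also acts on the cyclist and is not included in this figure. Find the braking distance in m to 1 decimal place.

46 km/h ÷ 3.6 = 12.7778 m/s.
Gravity along the uphill slope adds to the braking deceleration: a_eff = 3.130 + 9.8·sin 4.9° = 3.130 + 0.837 = 3.967 m/s².
Braking distance = v²/(2a) = 12.7778² / (2 × 3.967) = 163.272 / 7.934 = 20.579 m.

Braking distance ≈ 20.6 m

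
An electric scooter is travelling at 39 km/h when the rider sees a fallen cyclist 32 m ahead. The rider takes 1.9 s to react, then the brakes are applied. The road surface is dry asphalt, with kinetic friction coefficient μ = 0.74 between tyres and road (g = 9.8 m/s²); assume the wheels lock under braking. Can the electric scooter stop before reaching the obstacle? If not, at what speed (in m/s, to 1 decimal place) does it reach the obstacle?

Yes — it stops about 3.3 m short of the obstacle, so it never reaches it

39 km/h ÷ 3.6 = 10.8333 m/s.
a = μg = 0.74 × 9.8 = 7.252 m/s².
Reaction distance = 10.8333 × 1.9 = 20.583 m.
Braking distance = v²/(2a) = 117.360 / 14.504 = 8.092 m.
Total stopping distance = 20.583 + 8.092 = 28.675 m, vs 32 m available — it stops with 32 − 28.675 = 3.325 m to spare.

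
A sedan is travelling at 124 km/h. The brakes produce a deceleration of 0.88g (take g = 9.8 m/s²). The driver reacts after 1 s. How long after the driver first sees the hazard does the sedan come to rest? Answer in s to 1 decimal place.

Total time ≈ 5.0 s

124 km/h ÷ 3.6 = 34.4444 m/s.
a = 0.88 × 9.8 = 8.624 m/s².
Braking time = v/a = 34.4444 / 8.624 = 3.994 s.
Total = 1 + 3.994 = 4.994 s.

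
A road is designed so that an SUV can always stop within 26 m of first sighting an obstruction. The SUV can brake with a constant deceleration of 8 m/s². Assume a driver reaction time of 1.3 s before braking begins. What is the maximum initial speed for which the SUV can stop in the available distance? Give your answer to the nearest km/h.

Maximum speed ≈ 45 km/h

Stopping distance: v·t_r + v²/(2a) = 26 with t_r = 1.3 s and a = 8.000 m/s².
So v² + 20.800 v − 416.00 = 0.
Positive root: v = −a·t_r + √((a·t_r)² + 2a·d) = −10.400 + √(108.160 + 416.00) = 12.4945 m/s.
12.4945 m/s × 3.6 = 44.980 km/h.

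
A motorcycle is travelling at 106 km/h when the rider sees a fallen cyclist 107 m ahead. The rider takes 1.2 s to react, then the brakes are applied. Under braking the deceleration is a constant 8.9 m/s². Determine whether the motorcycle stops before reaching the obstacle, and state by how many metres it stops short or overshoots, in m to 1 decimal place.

Yes — it stops 23.0 m short of the obstacle

106 km/h ÷ 3.6 = 29.4444 m/s.
Reaction distance = 29.4444 × 1.2 = 35.333 m.
Braking distance = v²/(2a) = 866.973 / 17.800 = 48.706 m.
Total stopping distance = 35.333 + 48.706 = 84.039 m, vs 107 m available — it stops with 107 − 84.039 = 22.961 m to spare.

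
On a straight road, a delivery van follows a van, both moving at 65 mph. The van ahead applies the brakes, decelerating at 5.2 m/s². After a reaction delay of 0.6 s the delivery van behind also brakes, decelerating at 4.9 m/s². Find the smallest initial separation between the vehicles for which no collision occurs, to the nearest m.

Minimum gap ≈ 22 m

65 mph × 0.44704 = 29.0576 m/s.
Leader travels v²/(2a_L) = 844.344 / 10.400 = 81.187 m before stopping.
Follower covers v·t_r = 29.0576 × 0.6 = 17.435 m while reacting, then v²/(2a_F) = 844.344 / 9.800 = 86.158 m while braking, for a total of 17.435 + 86.158 = 103.593 m.
Since a_F ≤ a_L and the follower starts braking later, the follower is never slower than the leader, so the closest approach is when both have stopped.
Minimum gap = 103.593 − 81.187 = 22.406 m.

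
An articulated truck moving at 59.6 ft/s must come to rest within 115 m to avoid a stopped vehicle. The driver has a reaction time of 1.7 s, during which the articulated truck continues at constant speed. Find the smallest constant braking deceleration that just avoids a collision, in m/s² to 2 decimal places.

Required deceleration ≈ 1.96 m/s²

59.6 ft/s × 0.3048 = 18.1661 m/s.
Distance covered during reaction = 18.1661 × 1.7 = 30.882 m.
Distance available for braking: 115 − 30.882 = 84.118 m.
v² = 2a·d ⇒ a = v²/(2d) = 18.1661² / (2 × 84.118) = 330.007 / 168.236 = 1.9616 m/s².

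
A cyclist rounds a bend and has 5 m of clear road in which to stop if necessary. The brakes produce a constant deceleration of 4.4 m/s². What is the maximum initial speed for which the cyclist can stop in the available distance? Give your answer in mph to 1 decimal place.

v²/(2a) = d ⇒ v = √(2 × 4.400 × 5) = √44.00 = 6.6332 m/s.
6.6332 m/s ÷ 0.44704 = 14.838 mph.

Maximum speed ≈ 14.8 mph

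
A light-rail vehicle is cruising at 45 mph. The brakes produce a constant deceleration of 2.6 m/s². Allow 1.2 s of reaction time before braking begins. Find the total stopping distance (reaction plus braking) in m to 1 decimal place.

45 mph × 0.44704 = 20.1168 m/s.
Reaction distance = v·t_r = 20.1168 × 1.2 = 24.140 m.
Braking distance = v²/(2a) = 20.1168² / (2 × 2.600) = 404.686 / 5.200 = 77.824 m.
Total = 24.140 + 77.824 = 101.964 m.

Total stopping distance ≈ 102.0 m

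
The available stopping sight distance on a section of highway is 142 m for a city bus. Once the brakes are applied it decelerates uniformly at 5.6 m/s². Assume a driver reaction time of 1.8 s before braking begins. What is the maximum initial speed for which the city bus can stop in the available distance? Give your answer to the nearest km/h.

Maximum speed ≈ 112 km/h

Stopping distance: v·t_r + v²/(2a) = 142 with t_r = 1.8 s and a = 5.600 m/s².
So v² + 20.160 v − 1590.40 = 0.
Positive root: v = −a·t_r + √((a·t_r)² + 2a·d) = −10.080 + √(101.606 + 1590.40) = 31.0540 m/s.
31.0540 m/s × 3.6 = 111.794 km/h.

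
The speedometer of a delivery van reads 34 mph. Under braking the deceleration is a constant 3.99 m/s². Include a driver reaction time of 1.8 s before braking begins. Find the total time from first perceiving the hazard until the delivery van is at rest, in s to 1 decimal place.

34 mph × 0.44704 = 15.1994 m/s.
Braking time = v/a = 15.1994 / 3.990 = 3.809 s.
Total = 1.8 + 3.809 = 5.609 s.

Total time ≈ 5.6 s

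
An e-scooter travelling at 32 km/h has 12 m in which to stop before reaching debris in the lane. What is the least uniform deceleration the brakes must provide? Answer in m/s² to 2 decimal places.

Required deceleration ≈ 3.29 m/s²

32 km/h ÷ 3.6 = 8.8889 m/s.
v² = 2a·d ⇒ a = v²/(2d) = 8.8889² / (2 × 12.000) = 79.013 / 24.000 = 3.2922 m/s².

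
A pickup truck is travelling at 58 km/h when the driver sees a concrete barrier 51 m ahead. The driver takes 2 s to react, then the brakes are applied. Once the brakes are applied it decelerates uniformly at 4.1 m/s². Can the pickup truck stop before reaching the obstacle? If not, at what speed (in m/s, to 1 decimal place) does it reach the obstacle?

No — it strikes the obstacle at 10.3 m/s

58 km/h ÷ 3.6 = 16.1111 m/s.
Reaction distance = 16.1111 × 2 = 32.222 m.
Braking distance needed to stop: v²/(2a) = 259.568 / 8.200 = 31.655 m, so total needed = 32.222 + 31.655 = 63.877 m > 51 m — it cannot stop.
Distance remaining when braking begins: 51 − 32.222 = 18.778 m.
v² = v₀² − 2a·d = 259.568 − 2 × 4.100 × 18.778 = 105.588 m²/s².
v = √105.588 = 10.276 m/s.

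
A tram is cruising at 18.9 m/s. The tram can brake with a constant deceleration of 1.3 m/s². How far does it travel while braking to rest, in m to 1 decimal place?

Braking distance = v²/(2a) = 18.9000² / (2 × 1.300) = 357.210 / 2.600 = 137.388 m.

Braking distance ≈ 137.4 m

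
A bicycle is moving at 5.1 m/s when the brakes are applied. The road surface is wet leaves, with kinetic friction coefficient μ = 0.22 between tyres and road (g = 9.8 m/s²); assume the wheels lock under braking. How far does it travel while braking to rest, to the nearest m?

Braking distance ≈ 6 m

a = μg = 0.22 × 9.8 = 2.156 m/s².
Braking distance = v²/(2a) = 5.1000² / (2 × 2.156) = 26.010 / 4.312 = 6.032 m.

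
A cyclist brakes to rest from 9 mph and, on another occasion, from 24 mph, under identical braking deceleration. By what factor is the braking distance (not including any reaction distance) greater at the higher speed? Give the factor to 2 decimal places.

Braking distance d = v²/(2a), so with a fixed, d ∝ v².
Factor = (24/9)² = 2.6667² = 7.1113.

Factor ≈ 7.11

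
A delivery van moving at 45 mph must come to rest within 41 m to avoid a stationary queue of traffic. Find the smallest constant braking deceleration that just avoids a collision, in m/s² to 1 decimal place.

Required deceleration ≈ 4.9 m/s²

45 mph × 0.44704 = 20.1168 m/s.
v² = 2a·d ⇒ a = v²/(2d) = 20.1168² / (2 × 41.000) = 404.686 / 82.000 = 4.9352 m/s².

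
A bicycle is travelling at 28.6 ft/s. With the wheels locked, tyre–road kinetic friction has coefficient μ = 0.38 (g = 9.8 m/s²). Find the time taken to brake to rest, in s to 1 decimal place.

Braking time ≈ 2.3 s

28.6 ft/s × 0.3048 = 8.7173 m/s.
a = μg = 0.38 × 9.8 = 3.724 m/s².
Braking time = v/a = 8.7173 / 3.724 = 2.341 s.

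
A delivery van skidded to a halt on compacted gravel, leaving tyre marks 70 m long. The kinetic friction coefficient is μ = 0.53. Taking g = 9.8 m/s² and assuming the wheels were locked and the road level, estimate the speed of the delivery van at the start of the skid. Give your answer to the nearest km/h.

Initial speed ≈ 97 km/h

Deceleration a = μg = 0.53 × 9.8 = 5.194 m/s².
v = √(2a·d) = √(2 × 5.194 × 70) = √727.160 = 26.9659 m/s.
= 26.9659 × 3.6 = 97.077 km/h.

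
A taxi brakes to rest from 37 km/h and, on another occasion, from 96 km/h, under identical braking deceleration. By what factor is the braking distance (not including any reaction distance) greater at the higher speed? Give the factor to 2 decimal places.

Braking distance d = v²/(2a), so with a fixed, d ∝ v².
Factor = (96/37)² = 2.5946² = 6.7319.

Factor ≈ 6.73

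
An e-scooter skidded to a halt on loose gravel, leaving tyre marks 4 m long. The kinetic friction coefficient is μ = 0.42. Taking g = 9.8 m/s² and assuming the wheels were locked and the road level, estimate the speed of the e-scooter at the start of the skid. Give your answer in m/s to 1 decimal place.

Initial speed ≈ 5.7 m/s

Deceleration a = μg = 0.42 × 9.8 = 4.116 m/s².
v = √(2a·d) = √(2 × 4.116 × 4) = √32.928 = 5.7383 m/s.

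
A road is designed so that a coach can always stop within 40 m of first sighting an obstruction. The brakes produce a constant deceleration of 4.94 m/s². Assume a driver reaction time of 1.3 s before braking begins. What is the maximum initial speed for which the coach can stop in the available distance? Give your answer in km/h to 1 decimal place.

Maximum speed ≈ 52.1 km/h

Stopping distance: v·t_r + v²/(2a) = 40 with t_r = 1.3 s and a = 4.940 m/s².
So v² + 12.844 v − 395.20 = 0.
Positive root: v = −a·t_r + √((a·t_r)² + 2a·d) = −6.422 + √(41.242 + 395.20) = 14.4692 m/s.
14.4692 m/s × 3.6 = 52.089 km/h.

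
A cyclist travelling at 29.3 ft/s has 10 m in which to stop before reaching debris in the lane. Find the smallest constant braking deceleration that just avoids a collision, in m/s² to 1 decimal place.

29.3 ft/s × 0.3048 = 8.9306 m/s.
v² = 2a·d ⇒ a = v²/(2d) = 8.9306² / (2 × 10.000) = 79.756 / 20.000 = 3.9878 m/s².

Required deceleration ≈ 4.0 m/s²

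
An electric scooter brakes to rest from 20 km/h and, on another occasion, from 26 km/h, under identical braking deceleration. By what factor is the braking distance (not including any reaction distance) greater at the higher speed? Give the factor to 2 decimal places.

Factor ≈ 1.69

Braking distance d = v²/(2a), so with a fixed, d ∝ v².
Factor = (26/20)² = 1.3000² = 1.6900.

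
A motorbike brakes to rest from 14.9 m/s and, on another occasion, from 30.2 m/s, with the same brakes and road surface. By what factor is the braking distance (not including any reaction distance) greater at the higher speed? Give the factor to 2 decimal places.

Factor ≈ 4.11

Braking distance d = v²/(2a), so with a fixed, d ∝ v².
Factor = (30.2/14.9)² = 2.0268² = 4.1079.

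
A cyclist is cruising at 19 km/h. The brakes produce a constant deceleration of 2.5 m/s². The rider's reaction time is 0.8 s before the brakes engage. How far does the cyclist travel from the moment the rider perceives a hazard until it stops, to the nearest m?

19 km/h ÷ 3.6 = 5.2778 m/s.
Reaction distance = v·t_r = 5.2778 × 0.8 = 4.222 m.
Braking distance = v²/(2a) = 5.2778² / (2 × 2.500) = 27.855 / 5.000 = 5.571 m.
Total = 4.222 + 5.571 = 9.793 m.

Total stopping distance ≈ 10 m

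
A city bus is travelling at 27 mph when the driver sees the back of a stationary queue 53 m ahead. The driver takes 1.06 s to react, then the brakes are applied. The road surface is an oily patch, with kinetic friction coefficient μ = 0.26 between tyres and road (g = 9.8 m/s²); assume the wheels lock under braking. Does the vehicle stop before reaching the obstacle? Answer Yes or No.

Yes

27 mph × 0.44704 = 12.0701 m/s.
a = μg = 0.26 × 9.8 = 2.548 m/s².
Reaction distance = 12.0701 × 1.06 = 12.794 m.
Braking distance = v²/(2a) = 145.687 / 5.096 = 28.589 m.
Total stopping distance = 12.794 + 28.589 = 41.383 m, vs 53 m available — it stops with 53 − 41.383 = 11.617 m to spare.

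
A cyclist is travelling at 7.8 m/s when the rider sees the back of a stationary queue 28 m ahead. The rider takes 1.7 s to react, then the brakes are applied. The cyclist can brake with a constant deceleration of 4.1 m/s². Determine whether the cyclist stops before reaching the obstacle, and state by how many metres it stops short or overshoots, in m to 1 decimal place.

Reaction distance = 7.8000 × 1.7 = 13.260 m.
Braking distance = v²/(2a) = 60.840 / 8.200 = 7.420 m.
Total stopping distance = 13.260 + 7.420 = 20.680 m, vs 28 m available — it stops with 28 − 20.680 = 7.320 m to spare.

Yes — it stops 7.3 m short of the obstacle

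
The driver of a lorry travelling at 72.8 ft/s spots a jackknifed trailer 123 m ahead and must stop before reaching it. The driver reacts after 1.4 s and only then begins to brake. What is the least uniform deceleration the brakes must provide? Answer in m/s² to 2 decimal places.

72.8 ft/s × 0.3048 = 22.1894 m/s.
Distance covered during reaction = 22.1894 × 1.4 = 31.065 m.
Distance available for braking: 123 − 31.065 = 91.935 m.
v² = 2a·d ⇒ a = v²/(2d) = 22.1894² / (2 × 91.935) = 492.369 / 183.870 = 2.6778 m/s².

Required deceleration ≈ 2.68 m/s²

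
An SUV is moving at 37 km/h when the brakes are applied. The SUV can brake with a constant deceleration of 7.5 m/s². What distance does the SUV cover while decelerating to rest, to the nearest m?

Braking distance ≈ 7 m

37 km/h ÷ 3.6 = 10.2778 m/s.
Braking distance = v²/(2a) = 10.2778² / (2 × 7.500) = 105.633 / 15.000 = 7.042 m.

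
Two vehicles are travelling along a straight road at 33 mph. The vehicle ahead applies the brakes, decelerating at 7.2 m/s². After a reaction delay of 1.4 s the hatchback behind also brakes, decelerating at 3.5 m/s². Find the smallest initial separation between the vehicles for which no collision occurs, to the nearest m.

33 mph × 0.44704 = 14.7523 m/s.
Leader travels v²/(2a_L) = 217.630 / 14.400 = 15.113 m before stopping.
Follower covers v·t_r = 14.7523 × 1.4 = 20.653 m while reacting, then v²/(2a_F) = 217.630 / 7.000 = 31.090 m while braking, for a total of 20.653 + 31.090 = 51.743 m.
Since a_F ≤ a_L and the follower starts braking later, the follower is never slower than the leader, so the closest approach is when both have stopped.
Minimum gap = 51.743 − 15.113 = 36.630 m.

Minimum gap ≈ 37 m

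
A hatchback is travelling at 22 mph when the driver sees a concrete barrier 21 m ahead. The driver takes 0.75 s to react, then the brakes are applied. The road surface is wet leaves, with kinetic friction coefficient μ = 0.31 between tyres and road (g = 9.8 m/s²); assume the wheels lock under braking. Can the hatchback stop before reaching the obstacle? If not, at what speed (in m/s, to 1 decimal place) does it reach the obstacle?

22 mph × 0.44704 = 9.8349 m/s.
a = μg = 0.31 × 9.8 = 3.038 m/s².
Reaction distance = 9.8349 × 0.75 = 7.376 m.
Braking distance needed to stop: v²/(2a) = 96.725 / 6.076 = 15.919 m, so total needed = 7.376 + 15.919 = 23.295 m > 21 m — it cannot stop.
Distance remaining when braking begins: 21 − 7.376 = 13.624 m.
v² = v₀² − 2a·d = 96.725 − 2 × 3.038 × 13.624 = 13.946 m²/s².
v = √13.946 = 3.734 m/s.

No — it strikes the obstacle at 3.7 m/s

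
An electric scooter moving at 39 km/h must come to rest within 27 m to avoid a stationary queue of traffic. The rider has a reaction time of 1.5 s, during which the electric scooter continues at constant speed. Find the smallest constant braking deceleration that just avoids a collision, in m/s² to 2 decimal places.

39 km/h ÷ 3.6 = 10.8333 m/s.
Distance covered during reaction = 10.8333 × 1.5 = 16.250 m.
Distance available for braking: 27 − 16.250 = 10.750 m.
v² = 2a·d ⇒ a = v²/(2d) = 10.8333² / (2 × 10.750) = 117.360 / 21.500 = 5.4586 m/s².

Required deceleration ≈ 5.46 m/s²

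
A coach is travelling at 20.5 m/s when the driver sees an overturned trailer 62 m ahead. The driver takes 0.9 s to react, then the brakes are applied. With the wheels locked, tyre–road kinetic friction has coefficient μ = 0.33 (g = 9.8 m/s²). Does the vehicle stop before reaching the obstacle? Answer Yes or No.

No

a = μg = 0.33 × 9.8 = 3.234 m/s².
Reaction distance = 20.5000 × 0.9 = 18.450 m.
Braking distance = v²/(2a) = 420.250 / 6.468 = 64.974 m.
Total stopping distance = 18.450 + 64.974 = 83.424 m, vs 62 m available — it cannot stop in time and overshoots by 83.424 − 62 = 21.424 m.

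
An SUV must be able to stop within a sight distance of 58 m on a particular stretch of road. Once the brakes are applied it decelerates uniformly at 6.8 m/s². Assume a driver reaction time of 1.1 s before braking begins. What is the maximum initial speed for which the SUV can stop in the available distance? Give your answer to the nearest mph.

Stopping distance: v·t_r + v²/(2a) = 58 with t_r = 1.1 s and a = 6.800 m/s².
So v² + 14.960 v − 788.80 = 0.
Positive root: v = −a·t_r + √((a·t_r)² + 2a·d) = −7.480 + √(55.950 + 788.80) = 21.5846 m/s.
21.5846 m/s ÷ 0.44704 = 48.283 mph.

Maximum speed ≈ 48 mph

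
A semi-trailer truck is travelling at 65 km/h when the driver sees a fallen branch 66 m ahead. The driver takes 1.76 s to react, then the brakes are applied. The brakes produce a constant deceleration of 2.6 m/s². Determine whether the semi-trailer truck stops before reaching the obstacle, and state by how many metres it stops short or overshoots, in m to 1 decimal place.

65 km/h ÷ 3.6 = 18.0556 m/s.
Reaction distance = 18.0556 × 1.76 = 31.778 m.
Braking distance = v²/(2a) = 326.005 / 5.200 = 62.693 m.
Total stopping distance = 31.778 + 62.693 = 94.471 m, vs 66 m available — it cannot stop in time and overshoots by 94.471 − 66 = 28.471 m.

No — it overshoots by 28.5 m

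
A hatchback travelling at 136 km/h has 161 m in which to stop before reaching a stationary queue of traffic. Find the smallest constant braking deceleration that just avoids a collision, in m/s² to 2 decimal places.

Required deceleration ≈ 4.43 m/s²

136 km/h ÷ 3.6 = 37.7778 m/s.
v² = 2a·d ⇒ a = v²/(2d) = 37.7778² / (2 × 161.000) = 1427.162 / 322.000 = 4.4322 m/s².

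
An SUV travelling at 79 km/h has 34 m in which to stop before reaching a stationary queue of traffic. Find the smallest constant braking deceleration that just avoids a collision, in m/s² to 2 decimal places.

79 km/h ÷ 3.6 = 21.9444 m/s.
v² = 2a·d ⇒ a = v²/(2d) = 21.9444² / (2 × 34.000) = 481.557 / 68.000 = 7.0817 m/s².

Required deceleration ≈ 7.08 m/s²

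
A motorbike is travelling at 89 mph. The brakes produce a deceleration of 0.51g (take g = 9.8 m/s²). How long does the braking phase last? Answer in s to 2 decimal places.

89 mph × 0.44704 = 39.7866 m/s.
a = 0.51 × 9.8 = 4.998 m/s².
Braking time = v/a = 39.7866 / 4.998 = 7.961 s.

Braking time ≈ 7.96 s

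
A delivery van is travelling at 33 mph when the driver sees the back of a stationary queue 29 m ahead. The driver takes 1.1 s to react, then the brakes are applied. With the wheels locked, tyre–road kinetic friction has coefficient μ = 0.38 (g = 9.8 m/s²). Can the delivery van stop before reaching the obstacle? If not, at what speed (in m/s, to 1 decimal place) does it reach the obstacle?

No — it strikes the obstacle at 11.1 m/s

33 mph × 0.44704 = 14.7523 m/s.
a = μg = 0.38 × 9.8 = 3.724 m/s².
Reaction distance = 14.7523 × 1.1 = 16.228 m.
Braking distance needed to stop: v²/(2a) = 217.630 / 7.448 = 29.220 m, so total needed = 16.228 + 29.220 = 45.448 m > 29 m — it cannot stop.
Distance remaining when braking begins: 29 − 16.228 = 12.772 m.
v² = v₀² − 2a·d = 217.630 − 2 × 3.724 × 12.772 = 122.504 m²/s².
v = √122.504 = 11.068 m/s.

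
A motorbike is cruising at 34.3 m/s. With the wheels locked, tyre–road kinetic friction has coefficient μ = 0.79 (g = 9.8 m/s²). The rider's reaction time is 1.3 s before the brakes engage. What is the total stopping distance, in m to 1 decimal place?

a = μg = 0.79 × 9.8 = 7.742 m/s².
Reaction distance = v·t_r = 34.3000 × 1.3 = 44.590 m.
Braking distance = v²/(2a) = 34.3000² / (2 × 7.742) = 1176.490 / 15.484 = 75.981 m.
Total = 44.590 + 75.981 = 120.571 m.

Total stopping distance ≈ 120.6 m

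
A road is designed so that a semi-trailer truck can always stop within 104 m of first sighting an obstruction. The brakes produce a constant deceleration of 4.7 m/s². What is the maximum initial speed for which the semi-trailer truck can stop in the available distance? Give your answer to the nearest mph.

Maximum speed ≈ 70 mph

v²/(2a) = d ⇒ v = √(2 × 4.700 × 104) = √977.60 = 31.2666 m/s.
31.2666 m/s ÷ 0.44704 = 69.941 mph.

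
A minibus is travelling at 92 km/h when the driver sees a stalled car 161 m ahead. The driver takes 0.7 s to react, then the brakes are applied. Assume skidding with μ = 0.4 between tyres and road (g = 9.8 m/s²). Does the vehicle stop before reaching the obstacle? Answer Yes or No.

92 km/h ÷ 3.6 = 25.5556 m/s.
a = μg = 0.4 × 9.8 = 3.920 m/s².
Reaction distance = 25.5556 × 0.7 = 17.889 m.
Braking distance = v²/(2a) = 653.089 / 7.840 = 83.302 m.
Total stopping distance = 17.889 + 83.302 = 101.191 m, vs 161 m available — it stops with 161 − 101.191 = 59.809 m to spare.

Yes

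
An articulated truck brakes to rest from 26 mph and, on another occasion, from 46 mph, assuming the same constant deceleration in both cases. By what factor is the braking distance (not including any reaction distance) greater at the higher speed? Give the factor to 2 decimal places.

Factor ≈ 3.13

Braking distance d = v²/(2a), so with a fixed, d ∝ v².
Factor = (46/26)² = 1.7692² = 3.1301.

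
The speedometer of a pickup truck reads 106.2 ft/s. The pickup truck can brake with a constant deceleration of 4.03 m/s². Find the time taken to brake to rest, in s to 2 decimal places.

Braking time ≈ 8.03 s

106.2 ft/s × 0.3048 = 32.3698 m/s.
Braking time = v/a = 32.3698 / 4.030 = 8.032 s.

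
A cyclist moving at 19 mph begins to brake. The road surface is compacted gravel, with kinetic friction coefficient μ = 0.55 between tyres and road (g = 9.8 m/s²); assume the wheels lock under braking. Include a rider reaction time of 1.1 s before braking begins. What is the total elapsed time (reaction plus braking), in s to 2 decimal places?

19 mph × 0.44704 = 8.4938 m/s.
a = μg = 0.55 × 9.8 = 5.390 m/s².
Braking time = v/a = 8.4938 / 5.390 = 1.576 s.
Total = 1.1 + 1.576 = 2.676 s.

Total time ≈ 2.68 s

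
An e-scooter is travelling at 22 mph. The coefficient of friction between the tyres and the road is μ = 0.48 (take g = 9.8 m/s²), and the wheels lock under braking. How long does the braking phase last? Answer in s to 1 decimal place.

22 mph × 0.44704 = 9.8349 m/s.
a = μg = 0.48 × 9.8 = 4.704 m/s².
Braking time = v/a = 9.8349 / 4.704 = 2.091 s.

Braking time ≈ 2.1 s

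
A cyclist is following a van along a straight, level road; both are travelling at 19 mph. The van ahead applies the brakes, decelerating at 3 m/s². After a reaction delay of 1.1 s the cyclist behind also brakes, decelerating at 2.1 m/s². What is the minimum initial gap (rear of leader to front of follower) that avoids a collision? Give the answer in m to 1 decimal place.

19 mph × 0.44704 = 8.4938 m/s.
Leader travels v²/(2a_L) = 72.145 / 6.000 = 12.024 m before stopping.
Follower covers v·t_r = 8.4938 × 1.1 = 9.343 m while reacting, then v²/(2a_F) = 72.145 / 4.200 = 17.177 m while braking, for a total of 9.343 + 17.177 = 26.520 m.
Since a_F ≤ a_L and the follower starts braking later, the follower is never slower than the leader, so the closest approach is when both have stopped.
Minimum gap = 26.520 − 12.024 = 14.496 m.

Minimum gap ≈ 14.5 m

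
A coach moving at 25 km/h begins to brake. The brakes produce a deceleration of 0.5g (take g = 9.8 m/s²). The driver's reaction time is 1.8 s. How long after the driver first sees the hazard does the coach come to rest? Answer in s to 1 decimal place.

25 km/h ÷ 3.6 = 6.9444 m/s.
a = 0.5 × 9.8 = 4.900 m/s².
Braking time = v/a = 6.9444 / 4.900 = 1.417 s.
Total = 1.8 + 1.417 = 3.217 s.

Total time ≈ 3.2 s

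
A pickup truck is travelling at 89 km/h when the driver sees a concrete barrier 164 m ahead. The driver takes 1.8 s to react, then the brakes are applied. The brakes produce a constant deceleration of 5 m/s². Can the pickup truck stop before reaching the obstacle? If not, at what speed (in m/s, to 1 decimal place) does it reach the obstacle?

89 km/h ÷ 3.6 = 24.7222 m/s.
Reaction distance = 24.7222 × 1.8 = 44.500 m.
Braking distance = v²/(2a) = 611.187 / 10.000 = 61.119 m.
Total stopping distance = 44.500 + 61.119 = 105.619 m, vs 164 m available — it stops with 164 − 105.619 = 58.381 m to spare.

Yes — it stops about 58.4 m short of the obstacle, so it never reaches it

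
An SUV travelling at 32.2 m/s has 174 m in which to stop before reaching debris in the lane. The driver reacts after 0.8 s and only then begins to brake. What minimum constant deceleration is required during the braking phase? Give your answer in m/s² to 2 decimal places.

Required deceleration ≈ 3.50 m/s²

Distance covered during reaction = 32.2000 × 0.8 = 25.760 m.
Distance available for braking: 174 − 25.760 = 148.240 m.
v² = 2a·d ⇒ a = v²/(2d) = 32.2000² / (2 × 148.240) = 1036.840 / 296.480 = 3.4972 m/s².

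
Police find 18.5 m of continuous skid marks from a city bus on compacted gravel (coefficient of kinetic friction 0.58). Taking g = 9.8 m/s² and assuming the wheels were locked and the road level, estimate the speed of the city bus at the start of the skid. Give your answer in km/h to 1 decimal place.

Initial speed ≈ 52.2 km/h

Deceleration a = μg = 0.58 × 9.8 = 5.684 m/s².
v = √(2a·d) = √(2 × 5.684 × 18.5) = √210.308 = 14.5020 m/s.
= 14.5020 × 3.6 = 52.207 km/h.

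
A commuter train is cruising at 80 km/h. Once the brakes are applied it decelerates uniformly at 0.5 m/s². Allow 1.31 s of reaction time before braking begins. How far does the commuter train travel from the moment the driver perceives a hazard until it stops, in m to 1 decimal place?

80 km/h ÷ 3.6 = 22.2222 m/s.
Reaction distance = v·t_r = 22.2222 × 1.31 = 29.111 m.
Braking distance = v²/(2a) = 22.2222² / (2 × 0.500) = 493.826 / 1.000 = 493.826 m.
Total = 29.111 + 493.826 = 522.937 m.

Total stopping distance ≈ 522.9 m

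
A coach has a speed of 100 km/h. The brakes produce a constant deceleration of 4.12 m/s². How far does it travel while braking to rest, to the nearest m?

Braking distance ≈ 94 m

100 km/h ÷ 3.6 = 27.7778 m/s.
Braking distance = v²/(2a) = 27.7778² / (2 × 4.120) = 771.606 / 8.240 = 93.642 m.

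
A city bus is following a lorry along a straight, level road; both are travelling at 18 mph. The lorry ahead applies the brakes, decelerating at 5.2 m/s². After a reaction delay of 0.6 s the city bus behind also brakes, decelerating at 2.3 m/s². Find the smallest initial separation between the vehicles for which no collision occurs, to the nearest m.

18 mph × 0.44704 = 8.0467 m/s.
Leader travels v²/(2a_L) = 64.749 / 10.400 = 6.226 m before stopping.
Follower covers v·t_r = 8.0467 × 0.6 = 4.828 m while reacting, then v²/(2a_F) = 64.749 / 4.600 = 14.076 m while braking, for a total of 4.828 + 14.076 = 18.904 m.
Since a_F ≤ a_L and the follower starts braking later, the follower is never slower than the leader, so the closest approach is when both have stopped.
Minimum gap = 18.904 − 6.226 = 12.678 m.

Minimum gap ≈ 13 m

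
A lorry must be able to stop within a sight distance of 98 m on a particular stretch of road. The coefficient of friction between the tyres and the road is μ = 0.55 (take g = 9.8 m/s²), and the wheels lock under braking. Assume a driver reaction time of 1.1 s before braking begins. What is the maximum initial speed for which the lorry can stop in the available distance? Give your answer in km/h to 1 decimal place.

a = μg = 0.55 × 9.8 = 5.390 m/s².
Stopping distance: v·t_r + v²/(2a) = 98 with t_r = 1.1 s and a = 5.390 m/s².
So v² + 11.858 v − 1056.44 = 0.
Positive root: v = −a·t_r + √((a·t_r)² + 2a·d) = −5.929 + √(35.153 + 1056.44) = 27.1103 m/s.
27.1103 m/s × 3.6 = 97.597 km/h.

Maximum speed ≈ 97.6 km/h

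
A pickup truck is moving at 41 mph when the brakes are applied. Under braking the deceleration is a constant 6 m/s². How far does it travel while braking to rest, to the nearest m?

41 mph × 0.44704 = 18.3286 m/s.
Braking distance = v²/(2a) = 18.3286² / (2 × 6.000) = 335.938 / 12.000 = 27.995 m.

Braking distance ≈ 28 m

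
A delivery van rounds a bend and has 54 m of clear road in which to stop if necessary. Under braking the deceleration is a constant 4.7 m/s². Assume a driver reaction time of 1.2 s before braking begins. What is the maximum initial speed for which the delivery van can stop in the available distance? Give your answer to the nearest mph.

Stopping distance: v·t_r + v²/(2a) = 54 with t_r = 1.2 s and a = 4.700 m/s².
So v² + 11.280 v − 507.60 = 0.
Positive root: v = −a·t_r + √((a·t_r)² + 2a·d) = −5.640 + √(31.810 + 507.60) = 17.5852 m/s.
17.5852 m/s ÷ 0.44704 = 39.337 mph.

Maximum speed ≈ 39 mph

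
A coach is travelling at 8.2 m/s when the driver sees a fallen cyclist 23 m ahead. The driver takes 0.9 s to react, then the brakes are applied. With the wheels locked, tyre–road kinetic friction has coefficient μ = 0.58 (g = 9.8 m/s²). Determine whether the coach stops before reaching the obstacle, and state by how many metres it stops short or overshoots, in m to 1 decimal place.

Yes — it stops 9.7 m short of the obstacle

a = μg = 0.58 × 9.8 = 5.684 m/s².
Reaction distance = 8.2000 × 0.9 = 7.380 m.
Braking distance = v²/(2a) = 67.240 / 11.368 = 5.915 m.
Total stopping distance = 7.380 + 5.915 = 13.295 m, vs 23 m available — it stops with 23 − 13.295 = 9.705 m to spare.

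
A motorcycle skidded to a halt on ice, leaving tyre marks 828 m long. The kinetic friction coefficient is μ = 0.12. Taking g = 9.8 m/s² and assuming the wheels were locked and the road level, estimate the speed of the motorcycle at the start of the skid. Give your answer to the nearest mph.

Deceleration a = μg = 0.12 × 9.8 = 1.176 m/s².
v = √(2a·d) = √(2 × 1.176 × 828) = √1947.456 = 44.1300 m/s.
= 44.1300 ÷ 0.44704 = 98.716 mph.

Initial speed ≈ 99 mph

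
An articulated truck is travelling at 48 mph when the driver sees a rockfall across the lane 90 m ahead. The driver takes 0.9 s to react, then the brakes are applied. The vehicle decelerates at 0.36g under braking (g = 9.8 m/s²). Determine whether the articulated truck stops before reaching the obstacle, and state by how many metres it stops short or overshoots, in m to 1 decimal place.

48 mph × 0.44704 = 21.4579 m/s.
a = 0.36 × 9.8 = 3.528 m/s².
Reaction distance = 21.4579 × 0.9 = 19.312 m.
Braking distance = v²/(2a) = 460.441 / 7.056 = 65.255 m.
Total stopping distance = 19.312 + 65.255 = 84.567 m, vs 90 m available — it stops with 90 − 84.567 = 5.433 m to spare.

Yes — it stops 5.4 m short of the obstacle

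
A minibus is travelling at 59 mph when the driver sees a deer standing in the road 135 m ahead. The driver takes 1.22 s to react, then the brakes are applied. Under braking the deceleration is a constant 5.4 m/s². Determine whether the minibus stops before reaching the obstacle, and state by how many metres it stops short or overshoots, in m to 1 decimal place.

Yes — it stops 38.4 m short of the obstacle

59 mph × 0.44704 = 26.3754 m/s.
Reaction distance = 26.3754 × 1.22 = 32.178 m.
Braking distance = v²/(2a) = 695.662 / 10.800 = 64.413 m.
Total stopping distance = 32.178 + 64.413 = 96.591 m, vs 135 m available — it stops with 135 − 96.591 = 38.409 m to spare.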